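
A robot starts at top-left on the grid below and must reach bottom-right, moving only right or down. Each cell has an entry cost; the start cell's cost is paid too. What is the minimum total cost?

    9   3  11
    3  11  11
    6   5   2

Best path: r0c0 → r1c0 → r2c0 → r2c1 → r2c2
Cost: 9 + 3 + 6 + 5 + 2 = 25
(Top row then right column would cost 36.)

25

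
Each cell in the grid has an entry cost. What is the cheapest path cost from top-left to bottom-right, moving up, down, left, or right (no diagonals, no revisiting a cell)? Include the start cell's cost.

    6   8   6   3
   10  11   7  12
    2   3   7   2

30

Best path: [0,0] -> [1,0] -> [2,0] -> [2,1] -> [2,2] -> [2,3]
Cost: 6 + 10 + 2 + 3 + 7 + 2 = 30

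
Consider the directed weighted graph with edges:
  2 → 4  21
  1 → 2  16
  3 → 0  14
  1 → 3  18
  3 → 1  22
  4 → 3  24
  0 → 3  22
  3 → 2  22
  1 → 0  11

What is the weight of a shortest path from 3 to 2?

22

Candidate routes:
3→2: 22
3→1→2: 22 + 16 = 38
Shortest: 22.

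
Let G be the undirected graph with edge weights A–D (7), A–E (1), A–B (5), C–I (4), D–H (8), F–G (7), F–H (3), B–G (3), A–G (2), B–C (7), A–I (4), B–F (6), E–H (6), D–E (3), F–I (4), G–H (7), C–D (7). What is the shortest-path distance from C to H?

Checking several routes:
C → I → A → E → H: 4 + 4 + 1 + 6 = 15
C → D → E → H: 7 + 3 + 6 = 16
C → I → F → H: 4 + 4 + 3 = 11
C → D → H: 7 + 8 = 15
The minimum is 11.

11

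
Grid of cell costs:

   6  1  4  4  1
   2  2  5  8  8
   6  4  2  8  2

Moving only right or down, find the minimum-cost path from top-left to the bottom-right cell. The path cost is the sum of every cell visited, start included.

One optimal route is r0c0 → r0c1 → r1c1 → r2c1 → r2c2 → r2c3 → r2c4.
Its cost is 6 + 1 + 2 + 4 + 2 + 8 + 2 = 25.
For comparison, the top-then-right route costs 26.

25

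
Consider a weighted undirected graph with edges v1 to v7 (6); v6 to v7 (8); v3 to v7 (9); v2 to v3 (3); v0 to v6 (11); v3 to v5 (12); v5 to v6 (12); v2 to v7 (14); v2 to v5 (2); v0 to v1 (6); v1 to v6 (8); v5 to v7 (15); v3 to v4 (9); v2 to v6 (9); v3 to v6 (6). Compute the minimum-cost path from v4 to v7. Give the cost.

Checking several routes:
v4 -> v3 -> v2 -> v5 -> v7: 9 + 3 + 2 + 15 = 29
v4 -> v3 -> v2 -> v7: 9 + 3 + 14 = 26
v4 -> v3 -> v6 -> v7: 9 + 6 + 8 = 23
v4 -> v3 -> v7: 9 + 9 = 18
v4 -> v3 -> v6 -> v1 -> v7: 9 + 6 + 8 + 6 = 29
Best route has total 18.

18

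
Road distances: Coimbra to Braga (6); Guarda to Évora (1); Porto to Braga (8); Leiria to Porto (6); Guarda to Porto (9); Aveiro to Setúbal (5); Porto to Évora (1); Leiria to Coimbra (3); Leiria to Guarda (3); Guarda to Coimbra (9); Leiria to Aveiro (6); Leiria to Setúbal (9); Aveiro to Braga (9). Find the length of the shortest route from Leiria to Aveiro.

Checking several routes:
Leiria → Aveiro: 6
Leiria → Setúbal → Aveiro: 9 + 5 = 14
Leiria → Coimbra → Braga → Aveiro: 3 + 6 + 9 = 18
Best route has total 6.

6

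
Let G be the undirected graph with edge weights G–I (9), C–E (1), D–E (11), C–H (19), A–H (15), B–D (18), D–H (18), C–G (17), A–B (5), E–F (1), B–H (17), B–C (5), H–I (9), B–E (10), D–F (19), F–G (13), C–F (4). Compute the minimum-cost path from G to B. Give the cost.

20

Some routes from G to B:
G→F→E→B: 13 + 1 + 10 = 24
G→C→E→B: 17 + 1 + 10 = 28
G→F→E→C→B: 13 + 1 + 1 + 5 = 20
G→F→C→B: 13 + 4 + 5 = 22
G→F→C→E→B: 13 + 4 + 1 + 10 = 28
G→C→B: 17 + 5 = 22
Shortest: 20.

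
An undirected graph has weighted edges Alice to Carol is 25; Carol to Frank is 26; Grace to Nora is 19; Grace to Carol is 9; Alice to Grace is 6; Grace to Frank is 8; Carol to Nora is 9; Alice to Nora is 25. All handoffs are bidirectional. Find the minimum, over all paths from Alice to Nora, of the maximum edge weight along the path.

Checking several routes:
Alice → Grace → Nora: max(6, 19) = 19
Alice → Nora: max(25) = 25
Alice → Grace → Carol → Nora: max(6, 9, 9) = 9
Smallest bottleneck: 9.

9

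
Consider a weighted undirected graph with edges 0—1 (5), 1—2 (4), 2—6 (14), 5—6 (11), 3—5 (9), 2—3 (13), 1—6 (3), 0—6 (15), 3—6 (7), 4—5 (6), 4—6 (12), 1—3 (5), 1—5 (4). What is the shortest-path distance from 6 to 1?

A few of the 6→1 routes:
6→1: 3
6→3→1: 7 + 5 = 12
6→5→1: 11 + 4 = 15
6→2→1: 14 + 4 = 18
Shortest: 3.

3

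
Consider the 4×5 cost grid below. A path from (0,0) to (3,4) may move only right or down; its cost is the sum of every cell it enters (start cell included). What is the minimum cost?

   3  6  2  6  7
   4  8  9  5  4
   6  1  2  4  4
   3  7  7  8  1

One optimal route is r0c0 -> r1c0 -> r2c0 -> r2c1 -> r2c2 -> r2c3 -> r2c4 -> r3c4.
Its cost is 3 + 4 + 6 + 1 + 2 + 4 + 4 + 1 = 25.

25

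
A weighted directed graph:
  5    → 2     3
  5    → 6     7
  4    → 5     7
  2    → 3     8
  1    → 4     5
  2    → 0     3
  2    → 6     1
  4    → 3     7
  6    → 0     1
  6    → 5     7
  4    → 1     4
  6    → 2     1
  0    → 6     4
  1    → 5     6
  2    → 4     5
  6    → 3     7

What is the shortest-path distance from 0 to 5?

Paths from 0 to 5:
0 - 6 - 5: 4 + 7 = 11
0 - 6 - 2 - 4 - 1 - 5: 4 + 1 + 5 + 4 + 6 = 20
0 - 6 - 2 - 4 - 5: 4 + 1 + 5 + 7 = 17
The minimum is 11.

11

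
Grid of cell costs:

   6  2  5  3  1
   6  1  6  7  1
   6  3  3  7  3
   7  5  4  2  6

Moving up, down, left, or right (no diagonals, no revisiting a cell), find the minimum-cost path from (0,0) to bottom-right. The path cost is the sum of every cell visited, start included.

27

Take [0,0] [0,1] [0,2] [0,3] [0,4] [1,4] [2,4] [3,4] for a total of 6 + 2 + 5 + 3 + 1 + 1 + 3 + 6 = 27.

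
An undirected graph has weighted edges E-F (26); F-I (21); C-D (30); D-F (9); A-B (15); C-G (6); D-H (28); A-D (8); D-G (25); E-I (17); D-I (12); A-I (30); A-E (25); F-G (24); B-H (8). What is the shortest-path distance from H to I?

A few of the H→I routes:
H -> D -> I: 28 + 12 = 40
H -> B -> A -> E -> I: 8 + 15 + 25 + 17 = 65
H -> D -> F -> I: 28 + 9 + 21 = 58
H -> B -> A -> D -> F -> I: 8 + 15 + 8 + 9 + 21 = 61
H -> B -> A -> D -> I: 8 + 15 + 8 + 12 = 43
H -> B -> A -> I: 8 + 15 + 30 = 53
Best route has total 40.

40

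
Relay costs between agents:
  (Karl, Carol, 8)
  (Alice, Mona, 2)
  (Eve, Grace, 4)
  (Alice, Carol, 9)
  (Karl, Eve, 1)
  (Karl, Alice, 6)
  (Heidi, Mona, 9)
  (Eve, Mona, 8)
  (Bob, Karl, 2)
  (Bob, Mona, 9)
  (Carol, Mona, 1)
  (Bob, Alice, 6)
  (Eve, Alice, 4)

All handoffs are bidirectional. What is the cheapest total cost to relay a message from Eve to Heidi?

15

A few of the Eve→Heidi routes:
Eve→Karl→Carol→Mona→Heidi: 1 + 8 + 1 + 9 = 19
Eve→Alice→Mona→Heidi: 4 + 2 + 9 = 15
Eve→Karl→Alice→Mona→Heidi: 1 + 6 + 2 + 9 = 18
Eve→Mona→Heidi: 8 + 9 = 17
Eve→Karl→Bob→Alice→Mona→Heidi: 1 + 2 + 6 + 2 + 9 = 20
Shortest: 15.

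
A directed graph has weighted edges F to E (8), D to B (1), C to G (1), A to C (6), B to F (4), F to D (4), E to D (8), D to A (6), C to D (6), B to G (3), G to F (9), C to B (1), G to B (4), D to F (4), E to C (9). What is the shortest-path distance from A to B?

Comparing a few candidate routes:
A-C-B: 6 + 1 = 7
A-C-D-B: 6 + 6 + 1 = 13
A-C-G-B: 6 + 1 + 4 = 11
The minimum is 7.

7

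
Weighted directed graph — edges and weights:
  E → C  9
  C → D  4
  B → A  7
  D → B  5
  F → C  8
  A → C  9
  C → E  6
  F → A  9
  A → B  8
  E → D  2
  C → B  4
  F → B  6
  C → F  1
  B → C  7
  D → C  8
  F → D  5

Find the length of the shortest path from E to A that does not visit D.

Candidate routes:
E→C→F→B→A: 9 + 1 + 6 + 7 = 23
E→C→F→A: 9 + 1 + 9 = 19
E→C→B→A: 9 + 4 + 7 = 20
The minimum is 19.

19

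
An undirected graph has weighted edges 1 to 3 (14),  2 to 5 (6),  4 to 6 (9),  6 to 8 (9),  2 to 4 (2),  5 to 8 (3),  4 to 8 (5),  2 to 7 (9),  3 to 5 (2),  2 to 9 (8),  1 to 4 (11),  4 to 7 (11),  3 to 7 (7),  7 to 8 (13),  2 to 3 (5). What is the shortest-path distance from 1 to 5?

16

Some routes from 1 to 5:
1→4→2→3→5: 11 + 2 + 5 + 2 = 20
1→4→2→5: 11 + 2 + 6 = 19
1→3→5: 14 + 2 = 16
1→4→8→5: 11 + 5 + 3 = 19
The minimum is 16.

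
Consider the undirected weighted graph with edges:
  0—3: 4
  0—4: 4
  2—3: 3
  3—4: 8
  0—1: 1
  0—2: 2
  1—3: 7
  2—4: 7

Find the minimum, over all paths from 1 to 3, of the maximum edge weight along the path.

Some routes from 1 to 3:
1 → 0 → 3: max(1, 4) = 4
1 → 0 → 2 → 3: max(1, 2, 3) = 3
1 → 0 → 2 → 4 → 3: max(1, 2, 7, 8) = 8
1 → 0 → 4 → 2 → 3: max(1, 4, 7, 3) = 7
1 → 3: max(7) = 7
Best route has worst link 3.

3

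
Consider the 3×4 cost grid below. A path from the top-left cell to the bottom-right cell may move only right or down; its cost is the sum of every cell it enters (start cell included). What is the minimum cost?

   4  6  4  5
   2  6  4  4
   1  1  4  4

Cheapest: r0c0 r1c0 r2c0 r2c1 r2c2 r2c3
  4 + 2 + 1 + 1 + 4 + 4 = 16

16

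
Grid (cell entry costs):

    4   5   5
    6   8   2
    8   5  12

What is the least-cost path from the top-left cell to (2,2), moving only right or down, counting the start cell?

28

Cheapest: [0,0]→[0,1]→[0,2]→[1,2]→[2,2]
  4 + 5 + 5 + 2 + 12 = 28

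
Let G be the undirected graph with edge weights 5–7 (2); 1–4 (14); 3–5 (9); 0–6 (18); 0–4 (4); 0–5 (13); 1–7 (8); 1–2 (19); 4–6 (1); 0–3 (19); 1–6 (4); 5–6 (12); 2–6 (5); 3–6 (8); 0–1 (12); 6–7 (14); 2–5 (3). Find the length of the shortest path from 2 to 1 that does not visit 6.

A few of the 2→1 routes:
2→1: 19
2→5→0→1: 3 + 13 + 12 = 28
2→5→7→1: 3 + 2 + 8 = 13
2→5→0→4→1: 3 + 13 + 4 + 14 = 34
The minimum is 13.

13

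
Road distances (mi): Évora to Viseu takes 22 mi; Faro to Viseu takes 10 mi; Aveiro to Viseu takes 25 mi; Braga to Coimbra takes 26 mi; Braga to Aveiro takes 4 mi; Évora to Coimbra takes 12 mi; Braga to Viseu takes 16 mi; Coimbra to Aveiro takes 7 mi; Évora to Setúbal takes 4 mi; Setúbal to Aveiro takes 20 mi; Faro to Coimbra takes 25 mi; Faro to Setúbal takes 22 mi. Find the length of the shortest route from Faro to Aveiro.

Checking several routes:
Faro-Viseu-Braga-Aveiro: 10 + 16 + 4 = 30
Faro-Viseu-Aveiro: 10 + 25 = 35
Faro-Coimbra-Aveiro: 25 + 7 = 32
Best route has total 30 mi.

30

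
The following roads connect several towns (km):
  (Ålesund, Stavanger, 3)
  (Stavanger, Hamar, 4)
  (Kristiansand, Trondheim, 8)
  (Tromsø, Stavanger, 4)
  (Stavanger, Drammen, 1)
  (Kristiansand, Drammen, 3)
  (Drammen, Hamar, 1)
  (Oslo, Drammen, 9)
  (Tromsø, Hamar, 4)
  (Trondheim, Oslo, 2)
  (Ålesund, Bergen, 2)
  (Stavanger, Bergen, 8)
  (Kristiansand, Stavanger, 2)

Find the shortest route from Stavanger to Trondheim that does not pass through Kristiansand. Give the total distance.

Paths from Stavanger to Trondheim avoiding Kristiansand:
Stavanger - Hamar - Drammen - Oslo - Trondheim: 4 + 1 + 9 + 2 = 16
Stavanger - Tromsø - Hamar - Drammen - Oslo - Trondheim: 4 + 4 + 1 + 9 + 2 = 20
Stavanger - Drammen - Oslo - Trondheim: 1 + 9 + 2 = 12
The minimum is 12 km.

12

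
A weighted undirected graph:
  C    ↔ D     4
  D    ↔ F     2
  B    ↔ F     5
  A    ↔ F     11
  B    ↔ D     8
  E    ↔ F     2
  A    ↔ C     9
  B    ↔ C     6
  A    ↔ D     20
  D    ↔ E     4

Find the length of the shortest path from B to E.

Comparing a few candidate routes:
B - D - F - E: 8 + 2 + 2 = 12
B - D - E: 8 + 4 = 12
B - F - E: 5 + 2 = 7
B - F - D - E: 5 + 2 + 4 = 11
B - C - D - E: 6 + 4 + 4 = 14
Shortest: 7.

7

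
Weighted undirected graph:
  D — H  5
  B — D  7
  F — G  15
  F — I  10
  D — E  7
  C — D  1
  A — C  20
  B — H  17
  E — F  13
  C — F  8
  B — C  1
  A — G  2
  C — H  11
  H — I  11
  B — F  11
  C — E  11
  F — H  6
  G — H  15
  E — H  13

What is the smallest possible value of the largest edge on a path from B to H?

5

Checking several routes:
B - C - F - H: max(1, 8, 6) = 8
B - D - H: max(7, 5) = 7
B - C - D - H: max(1, 1, 5) = 5
Best route has worst link 5.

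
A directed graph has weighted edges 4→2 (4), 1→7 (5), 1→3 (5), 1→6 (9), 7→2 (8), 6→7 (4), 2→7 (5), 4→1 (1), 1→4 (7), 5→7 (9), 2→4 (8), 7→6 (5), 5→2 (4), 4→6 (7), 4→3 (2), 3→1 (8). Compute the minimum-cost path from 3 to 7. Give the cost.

13

Routes from 3 to 7:
3-1-4-2-7: 8 + 7 + 4 + 5 = 24
3-1-7: 8 + 5 = 13
3-1-6-7: 8 + 9 + 4 = 21
3-1-4-6-7: 8 + 7 + 7 + 4 = 26
The minimum is 13.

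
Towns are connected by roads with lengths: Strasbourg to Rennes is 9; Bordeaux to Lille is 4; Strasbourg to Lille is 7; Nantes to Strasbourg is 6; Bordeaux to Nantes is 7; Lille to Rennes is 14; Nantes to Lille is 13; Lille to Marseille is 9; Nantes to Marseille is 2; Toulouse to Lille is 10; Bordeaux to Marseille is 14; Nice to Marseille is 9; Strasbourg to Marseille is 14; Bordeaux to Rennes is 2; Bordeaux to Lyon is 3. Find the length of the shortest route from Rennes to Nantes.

9

Checking several routes:
Rennes→Bordeaux→Lille→Marseille→Nantes: 2 + 4 + 9 + 2 = 17
Rennes→Bordeaux→Marseille→Nantes: 2 + 14 + 2 = 18
Rennes→Strasbourg→Nantes: 9 + 6 = 15
Rennes→Bordeaux→Nantes: 2 + 7 = 9
The minimum is 9.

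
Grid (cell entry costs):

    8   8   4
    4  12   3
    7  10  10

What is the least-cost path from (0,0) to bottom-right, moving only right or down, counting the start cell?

33

Path (0,0) (0,1) (0,2) (1,2) (2,2): 8 + 8 + 4 + 3 + 10 = 33.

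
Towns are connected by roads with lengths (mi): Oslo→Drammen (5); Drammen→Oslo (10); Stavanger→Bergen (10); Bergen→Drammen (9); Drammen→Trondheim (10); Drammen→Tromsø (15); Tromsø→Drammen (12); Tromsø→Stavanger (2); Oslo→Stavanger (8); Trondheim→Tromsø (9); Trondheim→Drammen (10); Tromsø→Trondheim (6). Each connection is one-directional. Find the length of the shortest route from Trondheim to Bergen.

Comparing a few candidate routes:
Trondheim→Tromsø→Stavanger→Bergen: 9 + 2 + 10 = 21
Trondheim→Drammen→Tromsø→Stavanger→Bergen: 10 + 15 + 2 + 10 = 37
Trondheim→Drammen→Oslo→Stavanger→Bergen: 10 + 10 + 8 + 10 = 38
The minimum is 21 mi.

21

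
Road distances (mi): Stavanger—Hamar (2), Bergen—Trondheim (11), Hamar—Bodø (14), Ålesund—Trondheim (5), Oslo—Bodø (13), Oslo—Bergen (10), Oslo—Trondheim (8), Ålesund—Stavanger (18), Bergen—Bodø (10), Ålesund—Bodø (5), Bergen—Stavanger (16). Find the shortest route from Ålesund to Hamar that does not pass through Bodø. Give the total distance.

Routes from Ålesund to Hamar avoiding Bodø:
Ålesund - Stavanger - Hamar: 18 + 2 = 20
Ålesund - Trondheim - Bergen - Stavanger - Hamar: 5 + 11 + 16 + 2 = 34
Ålesund - Trondheim - Oslo - Bergen - Stavanger - Hamar: 5 + 8 + 10 + 16 + 2 = 41
Best route has total 20 mi.

20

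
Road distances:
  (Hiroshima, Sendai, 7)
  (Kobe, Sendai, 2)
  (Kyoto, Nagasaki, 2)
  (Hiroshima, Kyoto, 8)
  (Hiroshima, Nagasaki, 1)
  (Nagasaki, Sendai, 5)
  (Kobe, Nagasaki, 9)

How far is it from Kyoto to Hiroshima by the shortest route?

Comparing a few candidate routes:
Kyoto-Nagasaki-Hiroshima: 2 + 1 = 3
Kyoto-Nagasaki-Sendai-Hiroshima: 2 + 5 + 7 = 14
Kyoto-Hiroshima: 8
The minimum is 3.

3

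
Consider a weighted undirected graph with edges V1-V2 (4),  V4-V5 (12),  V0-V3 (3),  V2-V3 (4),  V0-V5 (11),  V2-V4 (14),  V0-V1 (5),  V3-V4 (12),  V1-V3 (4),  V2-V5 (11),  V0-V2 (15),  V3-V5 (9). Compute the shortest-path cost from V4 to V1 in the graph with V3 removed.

18

A few of the V4→V1 routes:
V4→V5→V2→V1: 12 + 11 + 4 = 27
V4→V2→V1: 14 + 4 = 18
V4→V5→V0→V1: 12 + 11 + 5 = 28
V4→V2→V0→V1: 14 + 15 + 5 = 34
The minimum is 18.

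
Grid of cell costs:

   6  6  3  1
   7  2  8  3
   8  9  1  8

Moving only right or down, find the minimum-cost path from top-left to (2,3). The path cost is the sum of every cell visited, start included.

27

Path (0,0)→(0,1)→(0,2)→(0,3)→(1,3)→(2,3): 6 + 6 + 3 + 1 + 3 + 8 = 27.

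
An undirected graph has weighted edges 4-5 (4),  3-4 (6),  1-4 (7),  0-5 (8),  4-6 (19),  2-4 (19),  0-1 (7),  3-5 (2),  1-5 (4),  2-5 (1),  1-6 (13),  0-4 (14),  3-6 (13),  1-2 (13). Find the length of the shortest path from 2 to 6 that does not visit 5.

26

A few of the 2→6 routes:
2 → 4 → 6: 19 + 19 = 38
2 → 4 → 3 → 6: 19 + 6 + 13 = 38
2 → 1 → 6: 13 + 13 = 26
2 → 1 → 4 → 6: 13 + 7 + 19 = 39
Shortest: 26.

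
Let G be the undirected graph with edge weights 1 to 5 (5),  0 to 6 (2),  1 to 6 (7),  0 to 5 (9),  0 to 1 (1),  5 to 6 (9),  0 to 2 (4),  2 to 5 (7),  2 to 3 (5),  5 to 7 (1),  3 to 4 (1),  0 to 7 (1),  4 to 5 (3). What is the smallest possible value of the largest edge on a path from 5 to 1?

Comparing a few candidate routes:
5→1: max(5) = 5
5→4→3→2→0→1: max(3, 1, 5, 4, 1) = 5
5→7→0→1: max(1, 1, 1) = 1
The minimum achievable maximum is 1.

1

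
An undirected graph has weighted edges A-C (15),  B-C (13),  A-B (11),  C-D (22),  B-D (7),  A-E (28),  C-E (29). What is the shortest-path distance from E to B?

Checking several routes:
E-A-B: 28 + 11 = 39
E-C-B: 29 + 13 = 42
E-C-A-B: 29 + 15 + 11 = 55
Best route has total 39.

39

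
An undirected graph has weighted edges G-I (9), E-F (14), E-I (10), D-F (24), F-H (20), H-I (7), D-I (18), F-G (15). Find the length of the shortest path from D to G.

27

Routes from D to G:
D → F → E → I → G: 24 + 14 + 10 + 9 = 57
D → I → G: 18 + 9 = 27
D → I → H → F → G: 18 + 7 + 20 + 15 = 60
D → F → G: 24 + 15 = 39
D → F → H → I → G: 24 + 20 + 7 + 9 = 60
D → I → E → F → G: 18 + 10 + 14 + 15 = 57
Shortest: 27.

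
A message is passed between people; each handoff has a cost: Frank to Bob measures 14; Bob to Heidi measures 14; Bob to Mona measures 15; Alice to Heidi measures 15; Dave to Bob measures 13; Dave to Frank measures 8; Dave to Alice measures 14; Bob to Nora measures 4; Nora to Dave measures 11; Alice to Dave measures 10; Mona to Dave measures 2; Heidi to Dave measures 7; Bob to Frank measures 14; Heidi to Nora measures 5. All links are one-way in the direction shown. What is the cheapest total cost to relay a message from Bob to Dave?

15

Candidate routes:
Bob-Nora-Dave: 4 + 11 = 15
Bob-Heidi-Dave: 14 + 7 = 21
Bob-Heidi-Nora-Dave: 14 + 5 + 11 = 30
Bob-Mona-Dave: 15 + 2 = 17
Shortest: 15.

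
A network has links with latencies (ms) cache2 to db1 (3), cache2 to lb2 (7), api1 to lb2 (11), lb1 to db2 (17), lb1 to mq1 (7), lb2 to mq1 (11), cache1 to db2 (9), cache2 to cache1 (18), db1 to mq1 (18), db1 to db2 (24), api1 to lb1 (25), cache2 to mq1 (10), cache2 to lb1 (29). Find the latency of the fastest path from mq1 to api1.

22

Some routes from mq1 to api1:
mq1 → lb2 → api1: 11 + 11 = 22
mq1 → cache2 → lb2 → api1: 10 + 7 + 11 = 28
mq1 → lb1 → api1: 7 + 25 = 32
The minimum is 22 ms.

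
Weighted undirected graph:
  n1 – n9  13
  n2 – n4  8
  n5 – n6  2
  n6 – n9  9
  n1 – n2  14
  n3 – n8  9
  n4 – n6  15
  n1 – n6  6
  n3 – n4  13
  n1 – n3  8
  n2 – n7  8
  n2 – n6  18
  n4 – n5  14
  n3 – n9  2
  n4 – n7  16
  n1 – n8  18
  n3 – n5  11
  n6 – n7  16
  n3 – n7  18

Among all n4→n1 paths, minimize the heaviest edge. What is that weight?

13

Checking several routes:
n4 -> n3 -> n9 -> n1: max(13, 2, 13) = 13
n4 -> n3 -> n1: max(13, 8) = 13
n4 -> n3 -> n9 -> n6 -> n1: max(13, 2, 9, 6) = 13
n4 -> n3 -> n5 -> n6 -> n1: max(13, 11, 2, 6) = 13
n4 -> n3 -> n5 -> n6 -> n9 -> n1: max(13, 11, 2, 9, 13) = 13
Best route has worst link 13.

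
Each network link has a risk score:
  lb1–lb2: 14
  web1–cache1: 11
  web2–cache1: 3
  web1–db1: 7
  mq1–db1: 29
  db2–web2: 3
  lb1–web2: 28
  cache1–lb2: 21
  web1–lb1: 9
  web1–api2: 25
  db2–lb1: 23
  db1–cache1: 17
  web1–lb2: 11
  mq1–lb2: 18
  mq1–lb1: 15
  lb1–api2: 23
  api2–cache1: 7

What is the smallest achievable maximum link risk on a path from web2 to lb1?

Comparing a few candidate routes:
web2→cache1→db1→web1→lb1: max(3, 17, 7, 9) = 17
web2→cache1→web1→lb2→lb1: max(3, 11, 11, 14) = 14
web2→cache1→db1→web1→lb2→mq1→lb1: max(3, 17, 7, 11, 18, 15) = 18
web2→cache1→web1→lb1: max(3, 11, 9) = 11
web2→cache1→web1→lb2→mq1→lb1: max(3, 11, 11, 18, 15) = 18
web2→cache1→db1→web1→lb2→lb1: max(3, 17, 7, 11, 14) = 17
Best route has worst link 11.

11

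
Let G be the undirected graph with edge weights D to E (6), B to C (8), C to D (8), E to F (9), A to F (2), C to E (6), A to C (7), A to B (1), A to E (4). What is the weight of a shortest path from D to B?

11

A few of the D→B routes:
D-E-A-B: 6 + 4 + 1 = 11
D-C-A-B: 8 + 7 + 1 = 16
D-C-B: 8 + 8 = 16
The minimum is 11.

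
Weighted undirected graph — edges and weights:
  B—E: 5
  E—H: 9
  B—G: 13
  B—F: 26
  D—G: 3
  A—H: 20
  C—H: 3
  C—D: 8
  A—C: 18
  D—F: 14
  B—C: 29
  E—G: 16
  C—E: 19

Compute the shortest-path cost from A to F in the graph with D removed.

Checking several routes:
A-C-E-B-F: 18 + 19 + 5 + 26 = 68
A-C-H-E-B-F: 18 + 3 + 9 + 5 + 26 = 61
A-H-E-B-F: 20 + 9 + 5 + 26 = 60
A-H-C-E-B-F: 20 + 3 + 19 + 5 + 26 = 73
A-C-B-F: 18 + 29 + 26 = 73
The minimum is 60.

60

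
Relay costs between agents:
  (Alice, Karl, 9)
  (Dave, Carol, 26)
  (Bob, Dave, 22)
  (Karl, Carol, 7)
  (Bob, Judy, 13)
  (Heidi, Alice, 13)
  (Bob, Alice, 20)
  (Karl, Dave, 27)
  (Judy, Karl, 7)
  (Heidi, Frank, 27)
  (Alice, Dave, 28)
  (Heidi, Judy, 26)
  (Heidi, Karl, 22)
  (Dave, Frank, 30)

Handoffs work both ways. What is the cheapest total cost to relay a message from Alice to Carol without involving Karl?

54

Some routes from Alice to Carol avoiding Karl:
Alice - Dave - Carol: 28 + 26 = 54
Alice - Bob - Dave - Carol: 20 + 22 + 26 = 68
Alice - Heidi - Frank - Dave - Carol: 13 + 27 + 30 + 26 = 96
Best route has total 54.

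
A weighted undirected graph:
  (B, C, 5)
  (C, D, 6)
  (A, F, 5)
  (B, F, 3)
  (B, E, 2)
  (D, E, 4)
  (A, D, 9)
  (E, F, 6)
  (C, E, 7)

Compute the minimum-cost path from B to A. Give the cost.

8

Checking several routes:
B-E-F-A: 2 + 6 + 5 = 13
B-F-A: 3 + 5 = 8
B-E-D-A: 2 + 4 + 9 = 15
B-C-D-A: 5 + 6 + 9 = 20
B-C-E-F-A: 5 + 7 + 6 + 5 = 23
B-F-E-D-A: 3 + 6 + 4 + 9 = 22
Shortest: 8.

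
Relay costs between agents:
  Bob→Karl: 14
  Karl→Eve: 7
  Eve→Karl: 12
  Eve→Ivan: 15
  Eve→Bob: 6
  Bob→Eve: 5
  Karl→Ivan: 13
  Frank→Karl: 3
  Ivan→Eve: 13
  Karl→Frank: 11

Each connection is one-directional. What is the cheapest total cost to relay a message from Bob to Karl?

Routes from Bob to Karl:
Bob-Karl: 14
Bob-Eve-Karl: 5 + 12 = 17
Best route has total 14.

14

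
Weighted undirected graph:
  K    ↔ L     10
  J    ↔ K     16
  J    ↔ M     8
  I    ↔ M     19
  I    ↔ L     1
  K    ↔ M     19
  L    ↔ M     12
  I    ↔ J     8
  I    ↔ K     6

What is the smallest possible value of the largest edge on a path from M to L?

8

A few of the M→L routes:
M -> K -> I -> L: max(19, 6, 1) = 19
M -> J -> I -> L: max(8, 8, 1) = 8
M -> J -> K -> I -> L: max(8, 16, 6, 1) = 16
M -> J -> K -> L: max(8, 16, 10) = 16
M -> L: max(12) = 12
M -> J -> I -> K -> L: max(8, 8, 6, 10) = 10
Smallest bottleneck: 8.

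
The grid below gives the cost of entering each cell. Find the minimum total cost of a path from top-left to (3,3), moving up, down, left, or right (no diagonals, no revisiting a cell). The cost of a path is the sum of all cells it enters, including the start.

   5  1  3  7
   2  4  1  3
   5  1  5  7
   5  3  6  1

Cheapest: r0c0 r0c1 r0c2 r1c2 r1c3 r2c3 r3c3
  5 + 1 + 3 + 1 + 3 + 7 + 1 = 21

21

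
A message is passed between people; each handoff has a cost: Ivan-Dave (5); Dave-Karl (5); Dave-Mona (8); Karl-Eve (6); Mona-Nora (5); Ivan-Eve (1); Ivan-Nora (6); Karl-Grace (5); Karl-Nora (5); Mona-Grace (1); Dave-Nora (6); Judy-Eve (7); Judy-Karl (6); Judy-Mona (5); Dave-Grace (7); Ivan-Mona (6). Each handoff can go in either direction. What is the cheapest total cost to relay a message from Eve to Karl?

Some routes from Eve to Karl:
Eve - Ivan - Nora - Karl: 1 + 6 + 5 = 12
Eve - Ivan - Dave - Karl: 1 + 5 + 5 = 11
Eve - Karl: 6
Best route has total 6.

6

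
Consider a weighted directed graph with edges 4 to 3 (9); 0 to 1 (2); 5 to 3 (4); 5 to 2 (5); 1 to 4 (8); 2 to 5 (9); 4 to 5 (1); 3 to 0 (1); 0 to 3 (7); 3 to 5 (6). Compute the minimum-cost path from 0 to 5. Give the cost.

11

Paths from 0 to 5:
0 - 1 - 4 - 5: 2 + 8 + 1 = 11
0 - 3 - 5: 7 + 6 = 13
0 - 1 - 4 - 3 - 5: 2 + 8 + 9 + 6 = 25
Shortest: 11.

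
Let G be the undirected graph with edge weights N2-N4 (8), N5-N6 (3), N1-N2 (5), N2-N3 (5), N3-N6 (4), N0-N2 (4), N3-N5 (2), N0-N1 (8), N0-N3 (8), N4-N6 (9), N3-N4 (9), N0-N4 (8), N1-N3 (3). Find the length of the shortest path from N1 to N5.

5

Some routes from N1 to N5:
N1-N3-N6-N5: 3 + 4 + 3 = 10
N1-N3-N5: 3 + 2 = 5
N1-N2-N3-N5: 5 + 5 + 2 = 12
N1-N2-N3-N6-N5: 5 + 5 + 4 + 3 = 17
N1-N0-N3-N5: 8 + 8 + 2 = 18
Shortest: 5.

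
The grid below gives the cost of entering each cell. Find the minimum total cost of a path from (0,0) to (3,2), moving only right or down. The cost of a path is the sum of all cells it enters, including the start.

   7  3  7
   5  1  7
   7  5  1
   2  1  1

18

Take [0,0] [0,1] [1,1] [2,1] [2,2] [3,2] for a total of 7 + 3 + 1 + 5 + 1 + 1 = 18.
For comparison, the top-then-right route costs 26.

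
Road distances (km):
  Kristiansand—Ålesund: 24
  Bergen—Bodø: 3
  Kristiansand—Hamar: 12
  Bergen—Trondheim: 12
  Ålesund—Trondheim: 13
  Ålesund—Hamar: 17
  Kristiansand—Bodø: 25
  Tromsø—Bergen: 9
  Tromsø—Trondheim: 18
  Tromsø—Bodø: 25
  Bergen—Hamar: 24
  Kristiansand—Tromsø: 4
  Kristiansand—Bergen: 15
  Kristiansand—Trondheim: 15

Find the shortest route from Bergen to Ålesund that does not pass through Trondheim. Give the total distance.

Checking several routes:
Bergen→Kristiansand→Ålesund: 15 + 24 = 39
Bergen→Tromsø→Kristiansand→Ålesund: 9 + 4 + 24 = 37
Bergen→Hamar→Ålesund: 24 + 17 = 41
Shortest: 37 km.

37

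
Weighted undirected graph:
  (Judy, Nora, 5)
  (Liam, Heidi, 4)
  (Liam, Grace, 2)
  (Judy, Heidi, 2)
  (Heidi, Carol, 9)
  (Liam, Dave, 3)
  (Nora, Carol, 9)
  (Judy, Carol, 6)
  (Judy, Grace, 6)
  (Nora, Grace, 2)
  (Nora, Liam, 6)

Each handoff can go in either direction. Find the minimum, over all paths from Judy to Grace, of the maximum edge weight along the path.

4

Comparing a few candidate routes:
Judy-Grace: max(6) = 6
Judy-Heidi-Liam-Grace: max(2, 4, 2) = 4
Judy-Nora-Grace: max(5, 2) = 5
Best route has worst link 4.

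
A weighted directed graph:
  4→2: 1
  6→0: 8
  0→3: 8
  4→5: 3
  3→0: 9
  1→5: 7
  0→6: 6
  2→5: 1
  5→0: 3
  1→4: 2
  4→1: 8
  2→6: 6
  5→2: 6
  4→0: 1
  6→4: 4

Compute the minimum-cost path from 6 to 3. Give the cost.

13

Paths from 6 to 3:
6→4→2→5→0→3: 4 + 1 + 1 + 3 + 8 = 17
6→0→3: 8 + 8 = 16
6→4→5→0→3: 4 + 3 + 3 + 8 = 18
6→4→1→5→0→3: 4 + 8 + 7 + 3 + 8 = 30
6→4→0→3: 4 + 1 + 8 = 13
Best route has total 13.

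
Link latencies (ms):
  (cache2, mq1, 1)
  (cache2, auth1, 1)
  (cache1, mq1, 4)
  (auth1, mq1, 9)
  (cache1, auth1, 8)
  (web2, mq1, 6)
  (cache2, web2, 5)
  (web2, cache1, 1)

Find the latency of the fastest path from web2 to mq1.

5

Some routes from web2 to mq1:
web2 - cache1 - mq1: 1 + 4 = 5
web2 - cache2 - auth1 - mq1: 5 + 1 + 9 = 15
web2 - cache2 - mq1: 5 + 1 = 6
web2 - mq1: 6
web2 - cache1 - auth1 - cache2 - mq1: 1 + 8 + 1 + 1 = 11
Best route has total 5 ms.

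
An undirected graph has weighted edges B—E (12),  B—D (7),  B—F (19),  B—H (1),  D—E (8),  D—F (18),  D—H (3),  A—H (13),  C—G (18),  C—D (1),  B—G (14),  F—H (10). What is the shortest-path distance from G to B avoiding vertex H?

Routes from G to B avoiding H:
G-C-D-B: 18 + 1 + 7 = 26
G-C-D-F-B: 18 + 1 + 18 + 19 = 56
G-C-D-E-B: 18 + 1 + 8 + 12 = 39
G-B: 14
Shortest: 14.

14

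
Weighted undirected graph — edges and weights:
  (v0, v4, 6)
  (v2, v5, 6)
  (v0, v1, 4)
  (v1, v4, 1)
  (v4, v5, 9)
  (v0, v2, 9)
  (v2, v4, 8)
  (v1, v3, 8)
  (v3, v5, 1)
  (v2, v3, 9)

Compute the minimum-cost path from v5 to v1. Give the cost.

9

Comparing a few candidate routes:
v5 - v3 - v1: 1 + 8 = 9
v5 - v4 - v1: 9 + 1 = 10
v5 - v4 - v0 - v1: 9 + 6 + 4 = 19
v5 - v2 - v0 - v1: 6 + 9 + 4 = 19
v5 - v2 - v4 - v1: 6 + 8 + 1 = 15
The minimum is 9.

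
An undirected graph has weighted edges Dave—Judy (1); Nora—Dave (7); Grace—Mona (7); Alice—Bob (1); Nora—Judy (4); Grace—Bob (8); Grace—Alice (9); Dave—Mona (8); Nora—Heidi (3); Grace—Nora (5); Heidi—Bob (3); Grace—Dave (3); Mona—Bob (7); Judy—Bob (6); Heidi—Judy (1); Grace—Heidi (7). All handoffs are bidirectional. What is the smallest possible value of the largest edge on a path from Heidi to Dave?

1

Some routes from Heidi to Dave:
Heidi→Nora→Grace→Dave: max(3, 5, 3) = 5
Heidi→Judy→Nora→Grace→Dave: max(1, 4, 5, 3) = 5
Heidi→Nora→Judy→Dave: max(3, 4, 1) = 4
Heidi→Judy→Dave: max(1, 1) = 1
Smallest bottleneck: 1.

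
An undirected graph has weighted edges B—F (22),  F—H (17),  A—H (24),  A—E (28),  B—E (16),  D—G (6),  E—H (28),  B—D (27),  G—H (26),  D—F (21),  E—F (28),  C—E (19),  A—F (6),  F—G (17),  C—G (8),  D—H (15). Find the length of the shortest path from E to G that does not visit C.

45

Some routes from E to G avoiding C:
E - H - G: 28 + 26 = 54
E - F - G: 28 + 17 = 45
E - H - D - G: 28 + 15 + 6 = 49
E - A - F - G: 28 + 6 + 17 = 51
E - B - D - G: 16 + 27 + 6 = 49
The minimum is 45.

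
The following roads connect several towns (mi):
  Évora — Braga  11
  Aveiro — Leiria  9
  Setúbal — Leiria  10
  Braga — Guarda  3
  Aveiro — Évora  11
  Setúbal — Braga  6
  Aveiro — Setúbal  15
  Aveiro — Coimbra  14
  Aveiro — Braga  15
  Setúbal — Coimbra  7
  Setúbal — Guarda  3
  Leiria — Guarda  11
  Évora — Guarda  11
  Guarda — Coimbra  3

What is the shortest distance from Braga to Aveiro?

Some routes from Braga to Aveiro:
Braga → Guarda → Coimbra → Aveiro: 3 + 3 + 14 = 20
Braga → Aveiro: 15
Braga → Guarda → Setúbal → Aveiro: 3 + 3 + 15 = 21
The minimum is 15 mi.

15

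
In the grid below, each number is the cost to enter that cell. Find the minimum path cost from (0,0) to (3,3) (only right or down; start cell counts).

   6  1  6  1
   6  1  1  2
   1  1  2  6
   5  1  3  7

20

One optimal route is [0,0] -> [0,1] -> [1,1] -> [2,1] -> [3,1] -> [3,2] -> [3,3].
Its cost is 6 + 1 + 1 + 1 + 1 + 3 + 7 = 20.
For comparison, the top-then-right route costs 29.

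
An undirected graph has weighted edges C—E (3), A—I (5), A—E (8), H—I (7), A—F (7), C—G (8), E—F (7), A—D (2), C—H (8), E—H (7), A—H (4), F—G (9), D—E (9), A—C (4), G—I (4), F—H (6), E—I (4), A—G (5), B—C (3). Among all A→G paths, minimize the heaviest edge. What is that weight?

A few of the A→G routes:
A - G: max(5) = 5
A - I - G: max(5, 4) = 5
A - C - E - I - G: max(4, 3, 4, 4) = 4
Smallest bottleneck: 4.

4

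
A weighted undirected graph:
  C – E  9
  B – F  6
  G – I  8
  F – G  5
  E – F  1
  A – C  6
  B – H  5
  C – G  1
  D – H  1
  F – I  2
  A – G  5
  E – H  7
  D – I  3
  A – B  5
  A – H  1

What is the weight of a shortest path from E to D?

Some routes from E to D:
E-F-I-D: 1 + 2 + 3 = 6
E-H-D: 7 + 1 = 8
E-F-B-H-D: 1 + 6 + 5 + 1 = 13
Best route has total 6.

6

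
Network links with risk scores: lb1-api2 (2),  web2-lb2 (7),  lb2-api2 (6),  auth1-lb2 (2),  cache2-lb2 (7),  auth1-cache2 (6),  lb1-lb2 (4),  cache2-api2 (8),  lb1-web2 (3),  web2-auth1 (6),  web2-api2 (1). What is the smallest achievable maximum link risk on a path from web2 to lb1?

2

Comparing a few candidate routes:
web2 - api2 - lb2 - lb1: max(1, 6, 4) = 6
web2 - api2 - lb1: max(1, 2) = 2
web2 - auth1 - lb2 - api2 - lb1: max(6, 2, 6, 2) = 6
web2 - lb2 - lb1: max(7, 4) = 7
web2 - auth1 - lb2 - lb1: max(6, 2, 4) = 6
web2 - lb1: max(3) = 3
Smallest bottleneck: 2.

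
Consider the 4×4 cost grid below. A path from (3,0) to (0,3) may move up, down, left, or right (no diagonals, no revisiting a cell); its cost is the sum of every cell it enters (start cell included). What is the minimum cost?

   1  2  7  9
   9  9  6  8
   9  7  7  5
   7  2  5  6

Take r3c0 → r3c1 → r3c2 → r3c3 → r2c3 → r1c3 → r0c3 for a total of 7 + 2 + 5 + 6 + 5 + 8 + 9 = 42.

42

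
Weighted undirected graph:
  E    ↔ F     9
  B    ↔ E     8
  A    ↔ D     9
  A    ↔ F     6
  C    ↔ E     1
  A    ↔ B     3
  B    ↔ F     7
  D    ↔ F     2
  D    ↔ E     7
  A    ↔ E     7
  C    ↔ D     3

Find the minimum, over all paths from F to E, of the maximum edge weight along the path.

Comparing a few candidate routes:
F → B → A → E: max(7, 3, 7) = 7
F → A → B → E: max(6, 3, 8) = 8
F → D → E: max(2, 7) = 7
F → A → E: max(6, 7) = 7
F → D → C → E: max(2, 3, 1) = 3
Best route has worst link 3.

3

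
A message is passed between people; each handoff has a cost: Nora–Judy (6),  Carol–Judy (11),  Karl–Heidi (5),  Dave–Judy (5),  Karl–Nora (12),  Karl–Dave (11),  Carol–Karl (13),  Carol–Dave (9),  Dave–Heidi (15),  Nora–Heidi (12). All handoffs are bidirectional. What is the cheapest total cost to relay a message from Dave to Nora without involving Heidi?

11

Candidate routes:
Dave→Judy→Nora: 5 + 6 = 11
Dave→Carol→Karl→Nora: 9 + 13 + 12 = 34
Dave→Carol→Judy→Nora: 9 + 11 + 6 = 26
Dave→Karl→Carol→Judy→Nora: 11 + 13 + 11 + 6 = 41
Dave→Judy→Carol→Karl→Nora: 5 + 11 + 13 + 12 = 41
Dave→Karl→Nora: 11 + 12 = 23
Shortest: 11.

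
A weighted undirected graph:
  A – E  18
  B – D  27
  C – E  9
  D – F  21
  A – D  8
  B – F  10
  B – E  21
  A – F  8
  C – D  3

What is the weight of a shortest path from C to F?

Some routes from C to F:
C -> D -> B -> F: 3 + 27 + 10 = 40
C -> E -> A -> F: 9 + 18 + 8 = 35
C -> D -> F: 3 + 21 = 24
C -> D -> A -> F: 3 + 8 + 8 = 19
The minimum is 19.

19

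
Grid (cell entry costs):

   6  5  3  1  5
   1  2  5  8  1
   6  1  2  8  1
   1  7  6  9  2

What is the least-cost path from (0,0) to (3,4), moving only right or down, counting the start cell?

23

One optimal route is r0c0 -> r1c0 -> r1c1 -> r2c1 -> r2c2 -> r2c3 -> r2c4 -> r3c4.
Its cost is 6 + 1 + 2 + 1 + 2 + 8 + 1 + 2 = 23.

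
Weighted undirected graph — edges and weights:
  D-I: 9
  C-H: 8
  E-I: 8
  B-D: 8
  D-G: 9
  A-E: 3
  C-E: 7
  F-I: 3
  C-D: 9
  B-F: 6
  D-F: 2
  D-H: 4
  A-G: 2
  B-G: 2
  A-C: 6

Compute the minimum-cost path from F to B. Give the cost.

6

Some routes from F to B:
F→D→B: 2 + 8 = 10
F→B: 6
F→I→E→A→G→B: 3 + 8 + 3 + 2 + 2 = 18
F→D→G→B: 2 + 9 + 2 = 13
The minimum is 6.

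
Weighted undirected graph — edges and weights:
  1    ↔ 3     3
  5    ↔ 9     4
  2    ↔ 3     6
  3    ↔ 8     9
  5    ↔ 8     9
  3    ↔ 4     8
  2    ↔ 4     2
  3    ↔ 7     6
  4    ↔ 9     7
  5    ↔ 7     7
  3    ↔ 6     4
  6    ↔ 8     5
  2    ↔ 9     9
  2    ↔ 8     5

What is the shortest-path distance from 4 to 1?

11

A few of the 4→1 routes:
4-9-5-7-3-1: 7 + 4 + 7 + 6 + 3 = 27
4-3-1: 8 + 3 = 11
4-9-2-3-1: 7 + 9 + 6 + 3 = 25
4-2-8-6-3-1: 2 + 5 + 5 + 4 + 3 = 19
4-2-3-1: 2 + 6 + 3 = 11
4-2-8-3-1: 2 + 5 + 9 + 3 = 19
The minimum is 11.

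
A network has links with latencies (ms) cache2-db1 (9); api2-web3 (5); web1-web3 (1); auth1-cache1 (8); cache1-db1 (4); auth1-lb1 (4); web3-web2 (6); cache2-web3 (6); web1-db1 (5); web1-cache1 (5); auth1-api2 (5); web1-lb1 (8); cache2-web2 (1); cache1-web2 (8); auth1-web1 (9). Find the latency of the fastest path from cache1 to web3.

Checking several routes:
cache1-web2-cache2-web3: 8 + 1 + 6 = 15
cache1-web1-web3: 5 + 1 = 6
cache1-web2-web3: 8 + 6 = 14
cache1-db1-web1-web3: 4 + 5 + 1 = 10
Best route has total 6 ms.

6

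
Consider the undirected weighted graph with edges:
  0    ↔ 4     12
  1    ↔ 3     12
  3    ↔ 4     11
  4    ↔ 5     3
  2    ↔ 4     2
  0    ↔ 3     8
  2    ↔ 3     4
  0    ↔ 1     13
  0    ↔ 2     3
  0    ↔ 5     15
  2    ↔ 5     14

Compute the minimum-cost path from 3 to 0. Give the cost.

A few of the 3→0 routes:
3 - 4 - 0: 11 + 12 = 23
3 - 2 - 4 - 5 - 0: 4 + 2 + 3 + 15 = 24
3 - 2 - 0: 4 + 3 = 7
3 - 4 - 2 - 0: 11 + 2 + 3 = 16
3 - 2 - 4 - 0: 4 + 2 + 12 = 18
3 - 0: 8
Best route has total 7.

7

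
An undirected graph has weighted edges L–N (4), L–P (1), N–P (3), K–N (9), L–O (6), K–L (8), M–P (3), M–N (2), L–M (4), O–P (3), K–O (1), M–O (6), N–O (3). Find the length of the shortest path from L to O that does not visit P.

6

Comparing a few candidate routes:
L → M → O: 4 + 6 = 10
L → N → O: 4 + 3 = 7
L → M → N → O: 4 + 2 + 3 = 9
L → K → O: 8 + 1 = 9
L → O: 6
The minimum is 6.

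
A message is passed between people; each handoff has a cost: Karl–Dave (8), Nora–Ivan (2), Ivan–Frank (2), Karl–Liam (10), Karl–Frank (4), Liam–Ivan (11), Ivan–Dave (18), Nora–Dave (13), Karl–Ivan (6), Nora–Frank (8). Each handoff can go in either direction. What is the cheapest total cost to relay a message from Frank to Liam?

Some routes from Frank to Liam:
Frank -> Ivan -> Liam: 2 + 11 = 13
Frank -> Nora -> Ivan -> Liam: 8 + 2 + 11 = 21
Frank -> Nora -> Ivan -> Karl -> Liam: 8 + 2 + 6 + 10 = 26
Frank -> Karl -> Liam: 4 + 10 = 14
Frank -> Karl -> Ivan -> Liam: 4 + 6 + 11 = 21
Frank -> Ivan -> Karl -> Liam: 2 + 6 + 10 = 18
Shortest: 13.

13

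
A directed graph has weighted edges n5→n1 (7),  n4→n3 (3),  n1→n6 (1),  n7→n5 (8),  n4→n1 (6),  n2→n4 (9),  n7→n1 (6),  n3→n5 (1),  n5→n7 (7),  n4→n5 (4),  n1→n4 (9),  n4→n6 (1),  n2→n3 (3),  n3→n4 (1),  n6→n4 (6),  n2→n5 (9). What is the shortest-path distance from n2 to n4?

4

Checking several routes:
n2 → n3 → n5 → n1 → n4: 3 + 1 + 7 + 9 = 20
n2 → n4: 9
n2 → n5 → n1 → n6 → n4: 9 + 7 + 1 + 6 = 23
n2 → n3 → n4: 3 + 1 = 4
n2 → n3 → n5 → n1 → n6 → n4: 3 + 1 + 7 + 1 + 6 = 18
Shortest: 4.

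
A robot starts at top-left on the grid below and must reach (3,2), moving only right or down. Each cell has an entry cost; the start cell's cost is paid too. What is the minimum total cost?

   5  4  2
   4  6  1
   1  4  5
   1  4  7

One optimal route is [0,0]→[1,0]→[2,0]→[3,0]→[3,1]→[3,2].
Its cost is 5 + 4 + 1 + 1 + 4 + 7 = 22.
(Top row then right column would cost 24.)

22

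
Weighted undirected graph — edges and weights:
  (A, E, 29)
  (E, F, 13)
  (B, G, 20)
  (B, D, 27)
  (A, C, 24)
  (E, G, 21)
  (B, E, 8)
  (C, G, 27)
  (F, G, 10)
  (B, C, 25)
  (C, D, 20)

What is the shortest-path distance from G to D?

Checking several routes:
G→B→D: 20 + 27 = 47
G→E→B→D: 21 + 8 + 27 = 56
G→C→D: 27 + 20 = 47
Best route has total 47.

47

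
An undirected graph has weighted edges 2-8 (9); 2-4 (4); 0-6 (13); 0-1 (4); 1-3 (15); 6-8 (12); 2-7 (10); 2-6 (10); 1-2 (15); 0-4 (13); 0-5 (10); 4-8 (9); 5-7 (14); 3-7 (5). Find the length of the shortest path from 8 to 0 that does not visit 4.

25

Some routes from 8 to 0 avoiding 4:
8→2→1→0: 9 + 15 + 4 = 28
8→6→2→1→0: 12 + 10 + 15 + 4 = 41
8→6→0: 12 + 13 = 25
8→2→6→0: 9 + 10 + 13 = 32
The minimum is 25.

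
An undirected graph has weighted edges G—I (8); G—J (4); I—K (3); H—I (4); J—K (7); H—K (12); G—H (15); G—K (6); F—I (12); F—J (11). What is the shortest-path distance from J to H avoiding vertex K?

16

Candidate routes:
J-G-H: 4 + 15 = 19
J-F-I-G-H: 11 + 12 + 8 + 15 = 46
J-G-I-H: 4 + 8 + 4 = 16
J-F-I-H: 11 + 12 + 4 = 27
Best route has total 16.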